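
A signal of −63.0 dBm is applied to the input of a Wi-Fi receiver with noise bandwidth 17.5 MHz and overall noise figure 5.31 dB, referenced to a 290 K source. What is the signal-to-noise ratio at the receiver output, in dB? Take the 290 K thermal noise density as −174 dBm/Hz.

33.3 dB

Noise floor: N = −174 + 10 log₁₀(B) + NF
10 log₁₀(1.75×10⁷) = 72.43 dB
N = −174 + 72.43 + 5.31 = −96.26 dBm
SNR = P_sig − N = −63.0 − (−96.26) = 33.26 dB → 33.3 dB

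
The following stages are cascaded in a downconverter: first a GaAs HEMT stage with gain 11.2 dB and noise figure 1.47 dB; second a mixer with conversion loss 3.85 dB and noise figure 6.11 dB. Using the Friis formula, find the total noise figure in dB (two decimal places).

2.14 dB

Convert to linear (a loss of L dB is a gain of −L dB): F_i = 10^(NF_i/10), G_i = 10^(G_i,dB/10)
  Stage 1: F_1 = 10^(1.47/10) = 1.403, G_1 = 10^(11.2/10) = 13.18
  Stage 2: F_2 = 10^(6.11/10) = 4.083, G_2 = 10^(−3.85/10) = 0.4121
Friis cascade:
  F = 1.403 + (4.083 − 1)/13.18 = 1.637
NF = 10 log₁₀(1.637) = 2.14 dB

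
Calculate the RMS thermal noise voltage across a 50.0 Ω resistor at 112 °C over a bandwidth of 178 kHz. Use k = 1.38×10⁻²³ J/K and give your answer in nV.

T = 112 °C + 273.15 = 385.15 K
V_n = √(4kTRB)
4kTRB = 4 × 1.38×10⁻²³ × 385.15 × 5.00×10¹ × 1.78×10⁵ = 1.89×10⁻¹³ V²
V_n = √(1.89×10⁻¹³) = 4.35×10⁻⁷ V = 435 nV

435 nV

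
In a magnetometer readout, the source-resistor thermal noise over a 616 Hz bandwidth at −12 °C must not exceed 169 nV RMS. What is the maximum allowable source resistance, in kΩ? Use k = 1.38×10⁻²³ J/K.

3.22 kΩ

T = −12 °C + 273.15 = 261.15 K
Johnson–Nyquist: V_n = √(4kTRB) ⇒ R = V_n² / (4kTB)
4kTB = 4 × 1.38×10⁻²³ × 261.15 × 6.16×10² = 8.88×10⁻¹⁸
R = (1.69×10⁻⁷)² / 8.88×10⁻¹⁸ = 3.22×10³ Ω = 3.22 kΩ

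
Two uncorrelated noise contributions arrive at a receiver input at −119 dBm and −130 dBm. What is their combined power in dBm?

Convert to linear, add, convert back:
P₁ = 1.26×10⁻¹⁵ W, P₂ = 1.00×10⁻¹⁶ W
P_tot = 1.36×10⁻¹⁵ W → 10 log₁₀(P_tot / 10⁻³) = −118.7 dBm

−118.7 dBm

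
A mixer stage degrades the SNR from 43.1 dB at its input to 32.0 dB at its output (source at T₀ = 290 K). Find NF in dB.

NF (dB) = SNR_in(dB) − SNR_out(dB) when the source is at T₀
NF = 43.1 − 32.0 = 11.1 dB

11.1 dB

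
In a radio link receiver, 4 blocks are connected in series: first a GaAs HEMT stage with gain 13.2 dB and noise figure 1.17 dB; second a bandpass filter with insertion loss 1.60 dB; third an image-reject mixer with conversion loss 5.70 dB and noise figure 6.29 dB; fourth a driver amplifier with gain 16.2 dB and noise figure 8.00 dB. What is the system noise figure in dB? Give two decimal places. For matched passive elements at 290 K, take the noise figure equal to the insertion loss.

4.65 dB

Convert to linear (a loss of L dB is a gain of −L dB): F_i = 10^(NF_i/10), G_i = 10^(G_i,dB/10)
  Stage 1: F_1 = 10^(1.17/10) = 1.309, G_1 = 10^(13.2/10) = 20.89
  Stage 2: F_2 = 10^(1.60/10) = 1.445, G_2 = 10^(−1.60/10) = 0.6918
  Stage 3: F_3 = 10^(6.29/10) = 4.256, G_3 = 10^(−5.70/10) = 0.2692
  Stage 4: F_4 = 10^(8.00/10) = 6.310, G_4 = 10^(16.2/10) = 41.69
Friis cascade:
  F = 1.309 + (1.445 − 1)/20.89 + (4.256 − 1)/14.45 + (6.310 − 1)/3.890 = 2.921
NF = 10 log₁₀(2.921) = 4.65 dB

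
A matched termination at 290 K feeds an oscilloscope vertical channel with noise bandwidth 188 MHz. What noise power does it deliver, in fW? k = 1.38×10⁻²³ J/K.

P_n = kTB = 1.38×10⁻²³ × 290 × 1.88×10⁸ = 7.52×10⁻¹³ W = 752 fW

752 fW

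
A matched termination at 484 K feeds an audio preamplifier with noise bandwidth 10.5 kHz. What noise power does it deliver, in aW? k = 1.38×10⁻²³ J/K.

P_n = kTB = 1.38×10⁻²³ × 484 × 1.05×10⁴ = 7.01×10⁻¹⁷ W = 70.1 aW

70.1 aW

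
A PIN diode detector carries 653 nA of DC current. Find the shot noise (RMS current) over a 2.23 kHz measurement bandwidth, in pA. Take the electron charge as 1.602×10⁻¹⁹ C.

21.6 pA

I_n = √(2qI·B)
2qI·B = 2 × 1.602×10⁻¹⁹ × 6.53×10⁻⁷ × 2.23×10³ = 4.67×10⁻²² A²
I_n = √(4.67×10⁻²²) = 2.16×10⁻¹¹ A = 21.6 pA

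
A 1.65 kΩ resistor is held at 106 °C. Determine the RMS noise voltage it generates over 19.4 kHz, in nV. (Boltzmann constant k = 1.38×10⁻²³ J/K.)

818 nV

T = 106 °C + 273.15 = 379.15 K
V_n = √(4kTRB)
4kTRB = 4 × 1.38×10⁻²³ × 379.15 × 1.65×10³ × 1.94×10⁴ = 6.70×10⁻¹³ V²
V_n = √(6.70×10⁻¹³) = 8.18×10⁻⁷ V = 818 nV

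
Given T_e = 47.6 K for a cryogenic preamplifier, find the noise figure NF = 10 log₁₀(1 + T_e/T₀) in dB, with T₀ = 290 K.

0.660 dB

F = 1 + T_e/T₀ = 1 + 47.6/290 = 1.16414
NF = 10 log₁₀(1.16414) = 0.660 dB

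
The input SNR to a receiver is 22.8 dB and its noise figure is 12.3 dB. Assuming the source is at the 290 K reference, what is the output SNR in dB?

10.5 dB

By definition F = SNR_in/SNR_out, so in dB: SNR_out = SNR_in − NF
SNR_out = 22.8 − 12.3 = 10.5 dB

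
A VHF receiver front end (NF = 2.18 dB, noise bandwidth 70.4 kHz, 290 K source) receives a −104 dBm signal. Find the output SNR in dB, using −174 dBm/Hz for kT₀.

19.3 dB

Noise floor: N = −174 + 10 log₁₀(B) + NF
10 log₁₀(7.04×10⁴) = 48.48 dB
N = −174 + 48.48 + 2.18 = −123.34 dBm
SNR = P_sig − N = −104 − (−123.34) = 19.34 dB → 19.3 dB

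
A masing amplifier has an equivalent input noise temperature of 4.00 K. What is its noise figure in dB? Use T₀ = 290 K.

0.059 dB

F = 1 + T_e/T₀ = 1 + 4.00/290 = 1.01379
NF = 10 log₁₀(1.01379) = 0.059 dB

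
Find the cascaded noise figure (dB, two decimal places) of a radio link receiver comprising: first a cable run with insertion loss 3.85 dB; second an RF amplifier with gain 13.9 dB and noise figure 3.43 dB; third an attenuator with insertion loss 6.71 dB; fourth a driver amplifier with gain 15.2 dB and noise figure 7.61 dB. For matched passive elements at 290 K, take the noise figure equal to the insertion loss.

Convert to linear (a loss of L dB is a gain of −L dB): F_i = 10^(NF_i/10), G_i = 10^(G_i,dB/10)
  Stage 1: F_1 = 10^(3.85/10) = 2.427, G_1 = 10^(−3.85/10) = 0.4121
  Stage 2: F_2 = 10^(3.43/10) = 2.203, G_2 = 10^(13.9/10) = 24.55
  Stage 3: F_3 = 10^(6.71/10) = 4.688, G_3 = 10^(−6.71/10) = 0.2133
  Stage 4: F_4 = 10^(7.61/10) = 5.768, G_4 = 10^(15.2/10) = 33.11
Friis cascade:
  F = 2.427 + (2.203 − 1)/0.4121 + (4.688 − 1)/10.12 + (5.768 − 1)/2.158 = 7.920
NF = 10 log₁₀(7.920) = 8.99 dB

8.99 dB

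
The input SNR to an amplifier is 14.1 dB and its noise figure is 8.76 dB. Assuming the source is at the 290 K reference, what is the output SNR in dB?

5.34 dB

By definition F = SNR_in/SNR_out, so in dB: SNR_out = SNR_in − NF
SNR_out = 14.1 − 8.76 = 5.34 dB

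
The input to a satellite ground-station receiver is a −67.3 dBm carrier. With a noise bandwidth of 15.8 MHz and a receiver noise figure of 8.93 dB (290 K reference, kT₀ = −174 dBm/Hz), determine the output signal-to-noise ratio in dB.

25.8 dB

Noise floor: N = −174 + 10 log₁₀(B) + NF
10 log₁₀(1.58×10⁷) = 71.99 dB
N = −174 + 71.99 + 8.93 = −93.08 dBm
SNR = P_sig − N = −67.3 − (−93.08) = 25.78 dB → 25.8 dB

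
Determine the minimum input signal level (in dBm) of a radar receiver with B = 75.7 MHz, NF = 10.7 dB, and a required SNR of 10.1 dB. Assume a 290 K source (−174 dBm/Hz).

−74.4 dBm

Sensitivity = −174 + 10 log₁₀(B) + NF + SNR_min
= −174 + 78.79 + 10.7 + 10.1
= −74.41 dBm → −74.4 dBm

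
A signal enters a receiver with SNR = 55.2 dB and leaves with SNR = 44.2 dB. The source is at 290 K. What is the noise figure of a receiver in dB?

NF (dB) = SNR_in(dB) − SNR_out(dB) when the source is at T₀
NF = 55.2 − 44.2 = 11.0 dB

11.0 dB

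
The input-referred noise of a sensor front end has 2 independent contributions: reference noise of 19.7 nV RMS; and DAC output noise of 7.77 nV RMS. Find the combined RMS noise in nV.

21.2 nV

Uncorrelated sources add in power (mean-square): V_tot = √(ΣV_i²)
V_tot = √[(1.97×10⁻⁸)² + (7.77×10⁻⁹)²] = 2.12×10⁻⁸ V = 21.2 nV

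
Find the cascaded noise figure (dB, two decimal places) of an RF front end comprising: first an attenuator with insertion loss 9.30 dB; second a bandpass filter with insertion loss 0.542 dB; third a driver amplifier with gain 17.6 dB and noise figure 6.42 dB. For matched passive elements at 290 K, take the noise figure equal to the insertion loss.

Convert to linear (a loss of L dB is a gain of −L dB): F_i = 10^(NF_i/10), G_i = 10^(G_i,dB/10)
  Stage 1: F_1 = 10^(9.30/10) = 8.511, G_1 = 10^(−9.30/10) = 0.1175
  Stage 2: F_2 = 10^(0.542/10) = 1.133, G_2 = 10^(−0.542/10) = 0.8827
  Stage 3: F_3 = 10^(6.42/10) = 4.385, G_3 = 10^(17.6/10) = 57.54
Friis cascade:
  F = 8.511 + (1.133 − 1)/0.1175 + (4.385 − 1)/0.1037 = 42.29
NF = 10 log₁₀(42.29) = 16.26 dB

16.26 dB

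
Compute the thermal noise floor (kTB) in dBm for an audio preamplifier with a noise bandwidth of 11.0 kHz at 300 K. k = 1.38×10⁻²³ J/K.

−133.4 dBm

P_n = kTB = 1.38×10⁻²³ × 300 × 1.10×10⁴ = 4.55×10⁻¹⁷ W
In dBm: 10 log₁₀(4.55×10⁻¹⁷ / 10⁻³) = −133.4 dBm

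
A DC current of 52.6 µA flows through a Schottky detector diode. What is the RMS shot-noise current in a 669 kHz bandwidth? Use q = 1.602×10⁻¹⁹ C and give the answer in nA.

3.36 nA

I_n = √(2qI·B)
2qI·B = 2 × 1.602×10⁻¹⁹ × 5.26×10⁻⁵ × 6.69×10⁵ = 1.13×10⁻¹⁷ A²
I_n = √(1.13×10⁻¹⁷) = 3.36×10⁻⁹ A = 3.36 nA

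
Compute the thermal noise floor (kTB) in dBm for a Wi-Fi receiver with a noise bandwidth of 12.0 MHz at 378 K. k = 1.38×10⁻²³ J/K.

−102.0 dBm

P_n = kTB = 1.38×10⁻²³ × 378 × 1.20×10⁷ = 6.26×10⁻¹⁴ W
In dBm: 10 log₁₀(6.26×10⁻¹⁴ / 10⁻³) = −102.0 dBm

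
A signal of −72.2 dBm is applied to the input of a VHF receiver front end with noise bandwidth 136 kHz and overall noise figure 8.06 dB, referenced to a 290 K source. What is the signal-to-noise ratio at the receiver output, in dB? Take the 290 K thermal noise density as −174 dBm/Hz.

Noise floor: N = −174 + 10 log₁₀(B) + NF
10 log₁₀(1.36×10⁵) = 51.34 dB
N = −174 + 51.34 + 8.06 = −114.60 dBm
SNR = P_sig − N = −72.2 − (−114.60) = 42.40 dB → 42.4 dB

42.4 dB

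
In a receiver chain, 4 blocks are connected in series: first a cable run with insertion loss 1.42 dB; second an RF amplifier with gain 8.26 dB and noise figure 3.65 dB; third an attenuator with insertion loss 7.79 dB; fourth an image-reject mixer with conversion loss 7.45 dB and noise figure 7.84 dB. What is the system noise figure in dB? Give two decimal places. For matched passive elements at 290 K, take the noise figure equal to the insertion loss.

Convert to linear (a loss of L dB is a gain of −L dB): F_i = 10^(NF_i/10), G_i = 10^(G_i,dB/10)
  Stage 1: F_1 = 10^(1.42/10) = 1.387, G_1 = 10^(−1.42/10) = 0.7211
  Stage 2: F_2 = 10^(3.65/10) = 2.317, G_2 = 10^(8.26/10) = 6.699
  Stage 3: F_3 = 10^(7.79/10) = 6.012, G_3 = 10^(−7.79/10) = 0.1663
  Stage 4: F_4 = 10^(7.84/10) = 6.081, G_4 = 10^(−7.45/10) = 0.1799
Friis cascade:
  F = 1.387 + (2.317 − 1)/0.7211 + (6.012 − 1)/4.831 + (6.081 − 1)/0.8035 = 10.57
NF = 10 log₁₀(10.57) = 10.24 dB

10.24 dB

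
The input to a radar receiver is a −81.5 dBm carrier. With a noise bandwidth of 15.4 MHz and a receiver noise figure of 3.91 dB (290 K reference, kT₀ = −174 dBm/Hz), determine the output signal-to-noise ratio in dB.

Noise floor: N = −174 + 10 log₁₀(B) + NF
10 log₁₀(1.54×10⁷) = 71.88 dB
N = −174 + 71.88 + 3.91 = −98.21 dBm
SNR = P_sig − N = −81.5 − (−98.21) = 16.71 dB → 16.7 dB

16.7 dB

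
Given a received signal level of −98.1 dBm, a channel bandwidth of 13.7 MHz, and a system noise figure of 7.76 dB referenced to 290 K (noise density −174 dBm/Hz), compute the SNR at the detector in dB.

−3.2 dB

Noise floor: N = −174 + 10 log₁₀(B) + NF
10 log₁₀(1.37×10⁷) = 71.37 dB
N = −174 + 71.37 + 7.76 = −94.87 dBm
SNR = P_sig − N = −98.1 − (−94.87) = −3.23 dB → −3.2 dB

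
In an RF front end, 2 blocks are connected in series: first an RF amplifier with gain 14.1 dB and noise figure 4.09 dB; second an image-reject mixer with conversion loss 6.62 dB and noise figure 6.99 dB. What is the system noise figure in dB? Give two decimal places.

4.35 dB

Convert to linear (a loss of L dB is a gain of −L dB): F_i = 10^(NF_i/10), G_i = 10^(G_i,dB/10)
  Stage 1: F_1 = 10^(4.09/10) = 2.564, G_1 = 10^(14.1/10) = 25.70
  Stage 2: F_2 = 10^(6.99/10) = 5.000, G_2 = 10^(−6.62/10) = 0.2178
Friis cascade:
  F = 2.564 + (5.000 − 1)/25.70 = 2.720
NF = 10 log₁₀(2.720) = 4.35 dB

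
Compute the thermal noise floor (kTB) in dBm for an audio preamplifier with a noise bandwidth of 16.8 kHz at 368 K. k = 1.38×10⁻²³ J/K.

P_n = kTB = 1.38×10⁻²³ × 368 × 1.68×10⁴ = 8.53×10⁻¹⁷ W
In dBm: 10 log₁₀(8.53×10⁻¹⁷ / 10⁻³) = −130.7 dBm

−130.7 dBm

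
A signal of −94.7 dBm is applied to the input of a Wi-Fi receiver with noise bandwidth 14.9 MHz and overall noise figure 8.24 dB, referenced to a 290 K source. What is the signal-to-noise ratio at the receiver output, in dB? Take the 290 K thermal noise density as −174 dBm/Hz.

Noise floor: N = −174 + 10 log₁₀(B) + NF
10 log₁₀(1.49×10⁷) = 71.73 dB
N = −174 + 71.73 + 8.24 = −94.03 dBm
SNR = P_sig − N = −94.7 − (−94.03) = −0.67 dB → −0.7 dB

−0.7 dB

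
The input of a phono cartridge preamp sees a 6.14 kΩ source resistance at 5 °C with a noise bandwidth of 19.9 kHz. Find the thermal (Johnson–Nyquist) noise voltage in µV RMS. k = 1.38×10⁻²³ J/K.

T = 5 °C + 273.15 = 278.15 K
V_n = √(4kTRB)
4kTRB = 4 × 1.38×10⁻²³ × 278.15 × 6.14×10³ × 1.99×10⁴ = 1.88×10⁻¹² V²
V_n = √(1.88×10⁻¹²) = 1.37×10⁻⁶ V = 1.37 µV

1.37 µV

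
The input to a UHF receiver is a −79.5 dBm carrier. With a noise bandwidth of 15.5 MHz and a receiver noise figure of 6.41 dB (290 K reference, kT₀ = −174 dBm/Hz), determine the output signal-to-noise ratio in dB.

16.2 dB

Noise floor: N = −174 + 10 log₁₀(B) + NF
10 log₁₀(1.55×10⁷) = 71.9 dB
N = −174 + 71.9 + 6.41 = −95.69 dBm
SNR = P_sig − N = −79.5 − (−95.69) = 16.19 dB → 16.2 dB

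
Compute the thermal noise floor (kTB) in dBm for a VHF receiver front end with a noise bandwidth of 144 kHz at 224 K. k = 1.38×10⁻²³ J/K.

P_n = kTB = 1.38×10⁻²³ × 224 × 1.44×10⁵ = 4.45×10⁻¹⁶ W
In dBm: 10 log₁₀(4.45×10⁻¹⁶ / 10⁻³) = −123.5 dBm

−123.5 dBm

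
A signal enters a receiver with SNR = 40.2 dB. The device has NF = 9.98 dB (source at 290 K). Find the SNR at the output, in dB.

By definition F = SNR_in/SNR_out, so in dB: SNR_out = SNR_in − NF
SNR_out = 40.2 − 9.98 = 30.22 dB

30.22 dB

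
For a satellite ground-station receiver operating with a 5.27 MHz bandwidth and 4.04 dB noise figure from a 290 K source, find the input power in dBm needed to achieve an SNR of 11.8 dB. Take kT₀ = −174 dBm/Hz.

−90.9 dBm

Sensitivity = −174 + 10 log₁₀(B) + NF + SNR_min
= −174 + 67.22 + 4.04 + 11.8
= −90.94 dBm → −90.9 dBm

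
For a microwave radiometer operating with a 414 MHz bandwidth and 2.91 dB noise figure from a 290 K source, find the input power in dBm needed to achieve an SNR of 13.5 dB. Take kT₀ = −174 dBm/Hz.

−71.4 dBm

Sensitivity = −174 + 10 log₁₀(B) + NF + SNR_min
= −174 + 86.17 + 2.91 + 13.5
= −71.42 dBm → −71.4 dBm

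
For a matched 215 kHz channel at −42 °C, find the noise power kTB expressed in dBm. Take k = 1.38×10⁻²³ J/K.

−121.6 dBm

T = −42 °C + 273.15 = 231.15 K
P_n = kTB = 1.38×10⁻²³ × 231.15 × 2.15×10⁵ = 6.86×10⁻¹⁶ W
In dBm: 10 log₁₀(6.86×10⁻¹⁶ / 10⁻³) = −121.6 dBm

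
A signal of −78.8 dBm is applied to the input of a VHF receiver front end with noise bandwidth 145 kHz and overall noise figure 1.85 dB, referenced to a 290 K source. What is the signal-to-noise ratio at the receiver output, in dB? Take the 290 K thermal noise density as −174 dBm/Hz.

41.7 dB

Noise floor: N = −174 + 10 log₁₀(B) + NF
10 log₁₀(1.45×10⁵) = 51.61 dB
N = −174 + 51.61 + 1.85 = −120.54 dBm
SNR = P_sig − N = −78.8 − (−120.54) = 41.74 dB → 41.7 dB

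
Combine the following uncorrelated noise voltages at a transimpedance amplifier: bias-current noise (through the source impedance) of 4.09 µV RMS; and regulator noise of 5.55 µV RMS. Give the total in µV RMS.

Uncorrelated sources add in power (mean-square): V_tot = √(ΣV_i²)
V_tot = √[(4.09×10⁻⁶)² + (5.55×10⁻⁶)²] = 6.89×10⁻⁶ V = 6.89 µV

6.89 µV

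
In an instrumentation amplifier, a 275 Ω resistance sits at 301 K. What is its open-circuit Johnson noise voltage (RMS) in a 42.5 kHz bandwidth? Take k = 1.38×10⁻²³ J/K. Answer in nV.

V_n = √(4kTRB)
4kTRB = 4 × 1.38×10⁻²³ × 301 × 2.75×10² × 4.25×10⁴ = 1.94×10⁻¹³ V²
V_n = √(1.94×10⁻¹³) = 4.41×10⁻⁷ V = 441 nV

441 nV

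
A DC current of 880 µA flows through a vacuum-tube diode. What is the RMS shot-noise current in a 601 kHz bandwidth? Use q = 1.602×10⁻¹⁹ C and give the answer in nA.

I_n = √(2qI·B)
2qI·B = 2 × 1.602×10⁻¹⁹ × 8.80×10⁻⁴ × 6.01×10⁵ = 1.69×10⁻¹⁶ A²
I_n = √(1.69×10⁻¹⁶) = 1.30×10⁻⁸ A = 13.0 nA

13.0 nA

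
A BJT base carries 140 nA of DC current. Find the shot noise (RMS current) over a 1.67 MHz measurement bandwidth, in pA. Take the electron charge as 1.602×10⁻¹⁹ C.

I_n = √(2qI·B)
2qI·B = 2 × 1.602×10⁻¹⁹ × 1.40×10⁻⁷ × 1.67×10⁶ = 7.49×10⁻²⁰ A²
I_n = √(7.49×10⁻²⁰) = 2.74×10⁻¹⁰ A = 274 pA

274 pA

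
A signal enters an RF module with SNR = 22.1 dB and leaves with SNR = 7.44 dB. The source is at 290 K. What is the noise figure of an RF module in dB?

14.66 dB

NF (dB) = SNR_in(dB) − SNR_out(dB) when the source is at T₀
NF = 22.1 − 7.44 = 14.66 dB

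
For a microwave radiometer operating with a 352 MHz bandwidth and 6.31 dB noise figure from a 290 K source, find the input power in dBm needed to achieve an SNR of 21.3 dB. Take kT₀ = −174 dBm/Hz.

−60.9 dBm

Sensitivity = −174 + 10 log₁₀(B) + NF + SNR_min
= −174 + 85.47 + 6.31 + 21.3
= −60.92 dBm → −60.9 dBm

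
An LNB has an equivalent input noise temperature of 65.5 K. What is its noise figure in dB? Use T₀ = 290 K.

0.884 dB

F = 1 + T_e/T₀ = 1 + 65.5/290 = 1.22586
NF = 10 log₁₀(1.22586) = 0.884 dB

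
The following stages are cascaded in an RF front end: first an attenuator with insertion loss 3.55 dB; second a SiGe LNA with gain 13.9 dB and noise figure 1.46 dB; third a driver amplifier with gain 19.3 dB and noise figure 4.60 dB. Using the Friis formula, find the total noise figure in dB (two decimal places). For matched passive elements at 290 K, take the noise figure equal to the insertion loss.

Convert to linear (a loss of L dB is a gain of −L dB): F_i = 10^(NF_i/10), G_i = 10^(G_i,dB/10)
  Stage 1: F_1 = 10^(3.55/10) = 2.265, G_1 = 10^(−3.55/10) = 0.4416
  Stage 2: F_2 = 10^(1.46/10) = 1.400, G_2 = 10^(13.9/10) = 24.55
  Stage 3: F_3 = 10^(4.60/10) = 2.884, G_3 = 10^(19.3/10) = 85.11
Friis cascade:
  F = 2.265 + (1.400 − 1)/0.4416 + (2.884 − 1)/10.84 = 3.343
NF = 10 log₁₀(3.343) = 5.24 dB

5.24 dB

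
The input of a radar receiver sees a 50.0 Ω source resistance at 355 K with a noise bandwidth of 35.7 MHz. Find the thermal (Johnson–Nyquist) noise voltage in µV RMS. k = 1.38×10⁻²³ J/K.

V_n = √(4kTRB)
4kTRB = 4 × 1.38×10⁻²³ × 355 × 5.00×10¹ × 3.57×10⁷ = 3.50×10⁻¹¹ V²
V_n = √(3.50×10⁻¹¹) = 5.91×10⁻⁶ V = 5.91 µV

5.91 µV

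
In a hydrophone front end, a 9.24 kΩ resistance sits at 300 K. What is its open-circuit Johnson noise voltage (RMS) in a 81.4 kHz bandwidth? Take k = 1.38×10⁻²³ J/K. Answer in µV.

3.53 µV

V_n = √(4kTRB)
4kTRB = 4 × 1.38×10⁻²³ × 300 × 9.24×10³ × 8.14×10⁴ = 1.25×10⁻¹¹ V²
V_n = √(1.25×10⁻¹¹) = 3.53×10⁻⁶ V = 3.53 µV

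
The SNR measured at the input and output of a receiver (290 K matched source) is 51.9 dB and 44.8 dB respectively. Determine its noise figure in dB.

NF (dB) = SNR_in(dB) − SNR_out(dB) when the source is at T₀
NF = 51.9 − 44.8 = 7.1 dB

7.1 dB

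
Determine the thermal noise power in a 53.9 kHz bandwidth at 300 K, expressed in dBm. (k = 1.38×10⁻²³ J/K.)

−126.5 dBm

P_n = kTB = 1.38×10⁻²³ × 300 × 5.39×10⁴ = 2.23×10⁻¹⁶ W
In dBm: 10 log₁₀(2.23×10⁻¹⁶ / 10⁻³) = −126.5 dBm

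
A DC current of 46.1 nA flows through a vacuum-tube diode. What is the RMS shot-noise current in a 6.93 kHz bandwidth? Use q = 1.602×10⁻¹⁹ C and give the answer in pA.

I_n = √(2qI·B)
2qI·B = 2 × 1.602×10⁻¹⁹ × 4.61×10⁻⁸ × 6.93×10³ = 1.02×10⁻²² A²
I_n = √(1.02×10⁻²²) = 1.01×10⁻¹¹ A = 10.1 pA

10.1 pA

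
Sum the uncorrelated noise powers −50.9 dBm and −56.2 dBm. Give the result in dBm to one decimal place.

−49.8 dBm

Convert to linear, add, convert back:
P₁ = 8.13×10⁻⁹ W, P₂ = 2.40×10⁻⁹ W
P_tot = 1.05×10⁻⁸ W → 10 log₁₀(P_tot / 10⁻³) = −49.8 dBm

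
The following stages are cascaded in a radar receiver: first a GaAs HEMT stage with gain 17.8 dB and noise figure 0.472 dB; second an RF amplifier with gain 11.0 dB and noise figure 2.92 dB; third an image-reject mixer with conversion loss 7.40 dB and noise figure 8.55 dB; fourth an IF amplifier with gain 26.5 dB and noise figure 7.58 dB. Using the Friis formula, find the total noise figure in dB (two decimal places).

0.69 dB

Convert to linear (a loss of L dB is a gain of −L dB): F_i = 10^(NF_i/10), G_i = 10^(G_i,dB/10)
  Stage 1: F_1 = 10^(0.472/10) = 1.115, G_1 = 10^(17.8/10) = 60.26
  Stage 2: F_2 = 10^(2.92/10) = 1.959, G_2 = 10^(11.0/10) = 12.59
  Stage 3: F_3 = 10^(8.55/10) = 7.161, G_3 = 10^(−7.40/10) = 0.1820
  Stage 4: F_4 = 10^(7.58/10) = 5.728, G_4 = 10^(26.5/10) = 446.7
Friis cascade:
  F = 1.115 + (1.959 − 1)/60.26 + (7.161 − 1)/758.6 + (5.728 − 1)/138.0 = 1.173
NF = 10 log₁₀(1.173) = 0.69 dB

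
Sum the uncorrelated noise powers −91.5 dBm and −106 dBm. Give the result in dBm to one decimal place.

−91.3 dBm

Convert to linear, add, convert back:
P₁ = 7.08×10⁻¹³ W, P₂ = 2.51×10⁻¹⁴ W
P_tot = 7.33×10⁻¹³ W → 10 log₁₀(P_tot / 10⁻³) = −91.3 dBm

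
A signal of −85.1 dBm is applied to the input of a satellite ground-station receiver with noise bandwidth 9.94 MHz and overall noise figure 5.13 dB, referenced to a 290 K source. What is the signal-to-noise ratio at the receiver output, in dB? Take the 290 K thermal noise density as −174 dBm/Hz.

13.8 dB

Noise floor: N = −174 + 10 log₁₀(B) + NF
10 log₁₀(9.94×10⁶) = 69.97 dB
N = −174 + 69.97 + 5.13 = −98.90 dBm
SNR = P_sig − N = −85.1 − (−98.90) = 13.80 dB → 13.8 dB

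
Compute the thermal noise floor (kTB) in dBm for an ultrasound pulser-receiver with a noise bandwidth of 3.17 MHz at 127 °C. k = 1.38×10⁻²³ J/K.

T = 127 °C + 273.15 = 400.15 K
P_n = kTB = 1.38×10⁻²³ × 400.15 × 3.17×10⁶ = 1.75×10⁻¹⁴ W
In dBm: 10 log₁₀(1.75×10⁻¹⁴ / 10⁻³) = −107.6 dBm

−107.6 dBm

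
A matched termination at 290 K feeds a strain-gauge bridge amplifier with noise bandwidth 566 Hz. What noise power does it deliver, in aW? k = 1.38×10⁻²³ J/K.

2.27 aW

P_n = kTB = 1.38×10⁻²³ × 290 × 5.66×10² = 2.27×10⁻¹⁸ W = 2.27 aW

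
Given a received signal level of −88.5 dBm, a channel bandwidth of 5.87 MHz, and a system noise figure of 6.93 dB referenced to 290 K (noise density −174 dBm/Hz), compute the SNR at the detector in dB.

Noise floor: N = −174 + 10 log₁₀(B) + NF
10 log₁₀(5.87×10⁶) = 67.69 dB
N = −174 + 67.69 + 6.93 = −99.38 dBm
SNR = P_sig − N = −88.5 − (−99.38) = 10.88 dB → 10.9 dB

10.9 dB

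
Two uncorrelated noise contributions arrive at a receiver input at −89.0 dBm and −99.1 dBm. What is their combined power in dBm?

−88.6 dBm

Convert to linear, add, convert back:
P₁ = 1.26×10⁻¹² W, P₂ = 1.23×10⁻¹³ W
P_tot = 1.38×10⁻¹² W → 10 log₁₀(P_tot / 10⁻³) = −88.6 dBm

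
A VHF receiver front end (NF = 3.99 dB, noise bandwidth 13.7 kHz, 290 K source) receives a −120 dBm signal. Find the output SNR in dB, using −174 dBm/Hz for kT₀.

8.6 dB

Noise floor: N = −174 + 10 log₁₀(B) + NF
10 log₁₀(1.37×10⁴) = 41.37 dB
N = −174 + 41.37 + 3.99 = −128.64 dBm
SNR = P_sig − N = −120 − (−128.64) = 8.64 dB → 8.6 dB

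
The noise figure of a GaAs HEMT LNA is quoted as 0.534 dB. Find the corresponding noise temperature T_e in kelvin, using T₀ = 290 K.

F = 10^(0.534/10) = 1.13084
T_e = (F − 1)·T₀ = (1.13084 − 1) × 290 = 37.9 K

37.9 K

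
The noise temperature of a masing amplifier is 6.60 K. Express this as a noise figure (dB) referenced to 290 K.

0.098 dB

F = 1 + T_e/T₀ = 1 + 6.60/290 = 1.02276
NF = 10 log₁₀(1.02276) = 0.098 dB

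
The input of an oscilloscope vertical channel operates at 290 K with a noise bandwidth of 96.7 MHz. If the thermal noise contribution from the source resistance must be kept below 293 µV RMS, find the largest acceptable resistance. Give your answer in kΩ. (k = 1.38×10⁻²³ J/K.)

Johnson–Nyquist: V_n = √(4kTRB) ⇒ R = V_n² / (4kTB)
4kTB = 4 × 1.38×10⁻²³ × 290 × 9.67×10⁷ = 1.55×10⁻¹²
R = (2.93×10⁻⁴)² / 1.55×10⁻¹² = 5.55×10⁴ Ω = 55.5 kΩ

55.5 kΩ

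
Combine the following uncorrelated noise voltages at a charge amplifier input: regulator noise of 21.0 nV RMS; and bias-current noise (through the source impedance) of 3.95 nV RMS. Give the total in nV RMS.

21.4 nV

Uncorrelated sources add in power (mean-square): V_tot = √(ΣV_i²)
V_tot = √[(2.10×10⁻⁸)² + (3.95×10⁻⁹)²] = 2.14×10⁻⁸ V = 21.4 nV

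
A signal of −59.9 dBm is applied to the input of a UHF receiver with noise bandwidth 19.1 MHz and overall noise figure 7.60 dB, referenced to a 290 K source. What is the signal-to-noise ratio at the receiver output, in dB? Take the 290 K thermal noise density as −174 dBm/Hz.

Noise floor: N = −174 + 10 log₁₀(B) + NF
10 log₁₀(1.91×10⁷) = 72.81 dB
N = −174 + 72.81 + 7.60 = −93.59 dBm
SNR = P_sig − N = −59.9 − (−93.59) = 33.69 dB → 33.7 dB

33.7 dB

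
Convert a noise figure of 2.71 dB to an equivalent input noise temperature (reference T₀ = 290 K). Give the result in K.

251 K

F = 10^(2.71/10) = 1.86638
T_e = (F − 1)·T₀ = (1.86638 − 1) × 290 = 251 K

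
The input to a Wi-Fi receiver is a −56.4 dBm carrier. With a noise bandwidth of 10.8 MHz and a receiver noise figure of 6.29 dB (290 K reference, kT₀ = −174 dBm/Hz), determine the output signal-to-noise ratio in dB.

Noise floor: N = −174 + 10 log₁₀(B) + NF
10 log₁₀(1.08×10⁷) = 70.33 dB
N = −174 + 70.33 + 6.29 = −97.38 dBm
SNR = P_sig − N = −56.4 − (−97.38) = 40.98 dB → 41.0 dB

41.0 dB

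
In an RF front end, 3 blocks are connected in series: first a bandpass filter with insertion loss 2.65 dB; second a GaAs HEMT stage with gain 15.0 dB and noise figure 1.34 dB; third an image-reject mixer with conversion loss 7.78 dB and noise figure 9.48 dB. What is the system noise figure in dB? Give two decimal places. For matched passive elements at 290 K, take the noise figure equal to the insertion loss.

4.72 dB

Convert to linear (a loss of L dB is a gain of −L dB): F_i = 10^(NF_i/10), G_i = 10^(G_i,dB/10)
  Stage 1: F_1 = 10^(2.65/10) = 1.841, G_1 = 10^(−2.65/10) = 0.5433
  Stage 2: F_2 = 10^(1.34/10) = 1.361, G_2 = 10^(15.0/10) = 31.62
  Stage 3: F_3 = 10^(9.48/10) = 8.872, G_3 = 10^(−7.78/10) = 0.1667
Friis cascade:
  F = 1.841 + (1.361 − 1)/0.5433 + (8.872 − 1)/17.18 = 2.964
NF = 10 log₁₀(2.964) = 4.72 dB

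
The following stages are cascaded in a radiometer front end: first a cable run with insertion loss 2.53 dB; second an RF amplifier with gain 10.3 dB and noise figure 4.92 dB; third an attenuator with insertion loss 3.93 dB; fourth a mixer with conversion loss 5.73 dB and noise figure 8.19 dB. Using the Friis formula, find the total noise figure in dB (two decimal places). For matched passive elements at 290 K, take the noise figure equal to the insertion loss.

9.09 dB

Convert to linear (a loss of L dB is a gain of −L dB): F_i = 10^(NF_i/10), G_i = 10^(G_i,dB/10)
  Stage 1: F_1 = 10^(2.53/10) = 1.791, G_1 = 10^(−2.53/10) = 0.5585
  Stage 2: F_2 = 10^(4.92/10) = 3.105, G_2 = 10^(10.3/10) = 10.72
  Stage 3: F_3 = 10^(3.93/10) = 2.472, G_3 = 10^(−3.93/10) = 0.4046
  Stage 4: F_4 = 10^(8.19/10) = 6.592, G_4 = 10^(−5.73/10) = 0.2673
Friis cascade:
  F = 1.791 + (3.105 − 1)/0.5585 + (2.472 − 1)/5.984 + (6.592 − 1)/2.421 = 8.115
NF = 10 log₁₀(8.115) = 9.09 dB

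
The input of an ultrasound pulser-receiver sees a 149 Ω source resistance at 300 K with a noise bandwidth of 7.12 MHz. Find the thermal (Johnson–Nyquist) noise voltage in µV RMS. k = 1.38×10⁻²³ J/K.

4.19 µV

V_n = √(4kTRB)
4kTRB = 4 × 1.38×10⁻²³ × 300 × 1.49×10² × 7.12×10⁶ = 1.76×10⁻¹¹ V²
V_n = √(1.76×10⁻¹¹) = 4.19×10⁻⁶ V = 4.19 µV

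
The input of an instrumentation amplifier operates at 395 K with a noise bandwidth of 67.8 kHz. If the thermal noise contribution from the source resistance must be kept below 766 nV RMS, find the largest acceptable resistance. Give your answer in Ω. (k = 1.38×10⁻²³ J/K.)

397 Ω

Johnson–Nyquist: V_n = √(4kTRB) ⇒ R = V_n² / (4kTB)
4kTB = 4 × 1.38×10⁻²³ × 395 × 6.78×10⁴ = 1.48×10⁻¹⁵
R = (7.66×10⁻⁷)² / 1.48×10⁻¹⁵ = 3.97×10² Ω = 397 Ω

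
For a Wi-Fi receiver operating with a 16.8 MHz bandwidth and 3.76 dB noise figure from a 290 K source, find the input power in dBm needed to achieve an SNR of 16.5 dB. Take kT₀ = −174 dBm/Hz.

Sensitivity = −174 + 10 log₁₀(B) + NF + SNR_min
= −174 + 72.25 + 3.76 + 16.5
= −81.49 dBm → −81.5 dBm

−81.5 dBm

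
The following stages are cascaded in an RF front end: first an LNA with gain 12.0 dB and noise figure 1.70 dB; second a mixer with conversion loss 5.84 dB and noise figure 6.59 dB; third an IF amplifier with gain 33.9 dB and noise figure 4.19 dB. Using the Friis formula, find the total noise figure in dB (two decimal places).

3.22 dB

Convert to linear (a loss of L dB is a gain of −L dB): F_i = 10^(NF_i/10), G_i = 10^(G_i,dB/10)
  Stage 1: F_1 = 10^(1.70/10) = 1.479, G_1 = 10^(12.0/10) = 15.85
  Stage 2: F_2 = 10^(6.59/10) = 4.560, G_2 = 10^(−5.84/10) = 0.2606
  Stage 3: F_3 = 10^(4.19/10) = 2.624, G_3 = 10^(33.9/10) = 2455
Friis cascade:
  F = 1.479 + (4.560 − 1)/15.85 + (2.624 − 1)/4.130 = 2.097
NF = 10 log₁₀(2.097) = 3.22 dB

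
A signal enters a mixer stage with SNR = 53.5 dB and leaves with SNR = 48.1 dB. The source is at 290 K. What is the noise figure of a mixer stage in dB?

NF (dB) = SNR_in(dB) − SNR_out(dB) when the source is at T₀
NF = 53.5 − 48.1 = 5.4 dB

5.4 dB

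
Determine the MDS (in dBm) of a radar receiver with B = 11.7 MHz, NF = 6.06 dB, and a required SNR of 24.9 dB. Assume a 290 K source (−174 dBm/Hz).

−72.4 dBm

Sensitivity = −174 + 10 log₁₀(B) + NF + SNR_min
= −174 + 70.68 + 6.06 + 24.9
= −72.36 dBm → −72.4 dBm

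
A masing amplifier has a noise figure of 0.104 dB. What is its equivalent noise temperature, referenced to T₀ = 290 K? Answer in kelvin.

7.03 K

F = 10^(0.104/10) = 1.02424
T_e = (F − 1)·T₀ = (1.02424 − 1) × 290 = 7.03 K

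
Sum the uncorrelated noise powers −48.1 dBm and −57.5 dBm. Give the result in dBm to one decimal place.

−47.6 dBm

Convert to linear, add, convert back:
P₁ = 1.55×10⁻⁸ W, P₂ = 1.78×10⁻⁹ W
P_tot = 1.73×10⁻⁸ W → 10 log₁₀(P_tot / 10⁻³) = −47.6 dBm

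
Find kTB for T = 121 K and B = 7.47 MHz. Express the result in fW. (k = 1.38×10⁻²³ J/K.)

P_n = kTB = 1.38×10⁻²³ × 121 × 7.47×10⁶ = 1.25×10⁻¹⁴ W = 12.5 fW

12.5 fW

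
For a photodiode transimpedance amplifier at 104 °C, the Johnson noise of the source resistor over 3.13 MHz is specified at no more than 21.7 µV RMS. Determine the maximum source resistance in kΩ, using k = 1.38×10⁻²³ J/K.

T = 104 °C + 273.15 = 377.15 K
Johnson–Nyquist: V_n = √(4kTRB) ⇒ R = V_n² / (4kTB)
4kTB = 4 × 1.38×10⁻²³ × 377.15 × 3.13×10⁶ = 6.52×10⁻¹⁴
R = (2.17×10⁻⁵)² / 6.52×10⁻¹⁴ = 7.23×10³ Ω = 7.23 kΩ

7.23 kΩ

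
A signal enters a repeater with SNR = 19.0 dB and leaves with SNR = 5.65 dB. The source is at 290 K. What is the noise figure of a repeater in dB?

13.35 dB

NF (dB) = SNR_in(dB) − SNR_out(dB) when the source is at T₀
NF = 19.0 − 5.65 = 13.35 dB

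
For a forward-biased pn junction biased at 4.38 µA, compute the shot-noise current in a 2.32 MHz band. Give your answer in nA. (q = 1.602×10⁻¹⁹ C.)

1.80 nA

I_n = √(2qI·B)
2qI·B = 2 × 1.602×10⁻¹⁹ × 4.38×10⁻⁶ × 2.32×10⁶ = 3.26×10⁻¹⁸ A²
I_n = √(3.26×10⁻¹⁸) = 1.80×10⁻⁹ A = 1.80 nA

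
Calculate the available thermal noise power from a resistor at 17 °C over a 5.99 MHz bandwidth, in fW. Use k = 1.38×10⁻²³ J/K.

T = 17 °C + 273.15 = 290.15 K
P_n = kTB = 1.38×10⁻²³ × 290.15 × 5.99×10⁶ = 2.40×10⁻¹⁴ W = 24.0 fW

24.0 fW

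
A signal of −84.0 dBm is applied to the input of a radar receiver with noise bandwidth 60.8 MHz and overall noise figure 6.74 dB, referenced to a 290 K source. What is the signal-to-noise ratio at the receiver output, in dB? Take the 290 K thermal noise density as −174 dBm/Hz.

Noise floor: N = −174 + 10 log₁₀(B) + NF
10 log₁₀(6.08×10⁷) = 77.84 dB
N = −174 + 77.84 + 6.74 = −89.42 dBm
SNR = P_sig − N = −84.0 − (−89.42) = 5.42 dB → 5.4 dB

5.4 dB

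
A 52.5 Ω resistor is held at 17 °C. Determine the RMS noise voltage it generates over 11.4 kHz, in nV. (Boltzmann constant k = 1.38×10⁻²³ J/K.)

97.9 nV

T = 17 °C + 273.15 = 290.15 K
V_n = √(4kTRB)
4kTRB = 4 × 1.38×10⁻²³ × 290.15 × 5.25×10¹ × 1.14×10⁴ = 9.59×10⁻¹⁵ V²
V_n = √(9.59×10⁻¹⁵) = 9.79×10⁻⁸ V = 97.9 nV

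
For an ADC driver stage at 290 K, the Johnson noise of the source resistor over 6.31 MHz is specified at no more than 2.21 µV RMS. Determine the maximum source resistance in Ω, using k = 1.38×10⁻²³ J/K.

48.4 Ω

Johnson–Nyquist: V_n = √(4kTRB) ⇒ R = V_n² / (4kTB)
4kTB = 4 × 1.38×10⁻²³ × 290 × 6.31×10⁶ = 1.01×10⁻¹³
R = (2.21×10⁻⁶)² / 1.01×10⁻¹³ = 4.84×10¹ Ω = 48.4 Ω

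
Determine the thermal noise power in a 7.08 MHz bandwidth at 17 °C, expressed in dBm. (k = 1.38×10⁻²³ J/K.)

T = 17 °C + 273.15 = 290.15 K
P_n = kTB = 1.38×10⁻²³ × 290.15 × 7.08×10⁶ = 2.83×10⁻¹⁴ W
In dBm: 10 log₁₀(2.83×10⁻¹⁴ / 10⁻³) = −105.5 dBm

−105.5 dBm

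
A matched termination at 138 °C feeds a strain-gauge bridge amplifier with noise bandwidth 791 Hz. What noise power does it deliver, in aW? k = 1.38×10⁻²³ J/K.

T = 138 °C + 273.15 = 411.15 K
P_n = kTB = 1.38×10⁻²³ × 411.15 × 7.91×10² = 4.49×10⁻¹⁸ W = 4.49 aW

4.49 aW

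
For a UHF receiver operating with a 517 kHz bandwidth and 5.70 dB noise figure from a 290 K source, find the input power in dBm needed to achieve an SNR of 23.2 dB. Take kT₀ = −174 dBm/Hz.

Sensitivity = −174 + 10 log₁₀(B) + NF + SNR_min
= −174 + 57.13 + 5.70 + 23.2
= −87.97 dBm → −88.0 dBm

−88.0 dBm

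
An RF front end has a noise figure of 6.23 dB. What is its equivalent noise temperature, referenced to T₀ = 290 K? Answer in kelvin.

F = 10^(6.23/10) = 4.19759
T_e = (F − 1)·T₀ = (4.19759 − 1) × 290 = 927 K

927 K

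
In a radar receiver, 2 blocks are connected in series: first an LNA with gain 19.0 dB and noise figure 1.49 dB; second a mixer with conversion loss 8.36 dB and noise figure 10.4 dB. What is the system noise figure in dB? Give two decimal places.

Convert to linear (a loss of L dB is a gain of −L dB): F_i = 10^(NF_i/10), G_i = 10^(G_i,dB/10)
  Stage 1: F_1 = 10^(1.49/10) = 1.409, G_1 = 10^(19.0/10) = 79.43
  Stage 2: F_2 = 10^(10.4/10) = 10.96, G_2 = 10^(−8.36/10) = 0.1459
Friis cascade:
  F = 1.409 + (10.96 − 1)/79.43 = 1.535
NF = 10 log₁₀(1.535) = 1.86 dB

1.86 dB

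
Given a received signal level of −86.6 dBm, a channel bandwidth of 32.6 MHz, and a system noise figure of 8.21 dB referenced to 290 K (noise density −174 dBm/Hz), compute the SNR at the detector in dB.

4.1 dB

Noise floor: N = −174 + 10 log₁₀(B) + NF
10 log₁₀(3.26×10⁷) = 75.13 dB
N = −174 + 75.13 + 8.21 = −90.66 dBm
SNR = P_sig − N = −86.6 − (−90.66) = 4.06 dB → 4.1 dB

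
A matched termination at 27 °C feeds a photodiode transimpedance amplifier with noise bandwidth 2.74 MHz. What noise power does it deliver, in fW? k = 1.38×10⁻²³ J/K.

T = 27 °C + 273.15 = 300.15 K
P_n = kTB = 1.38×10⁻²³ × 300.15 × 2.74×10⁶ = 1.13×10⁻¹⁴ W = 11.3 fW

11.3 fW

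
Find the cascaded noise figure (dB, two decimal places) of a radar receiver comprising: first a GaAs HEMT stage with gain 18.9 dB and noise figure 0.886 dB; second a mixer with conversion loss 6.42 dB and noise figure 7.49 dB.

1.09 dB

Convert to linear (a loss of L dB is a gain of −L dB): F_i = 10^(NF_i/10), G_i = 10^(G_i,dB/10)
  Stage 1: F_1 = 10^(0.886/10) = 1.226, G_1 = 10^(18.9/10) = 77.62
  Stage 2: F_2 = 10^(7.49/10) = 5.610, G_2 = 10^(−6.42/10) = 0.2280
Friis cascade:
  F = 1.226 + (5.610 − 1)/77.62 = 1.286
NF = 10 log₁₀(1.286) = 1.09 dB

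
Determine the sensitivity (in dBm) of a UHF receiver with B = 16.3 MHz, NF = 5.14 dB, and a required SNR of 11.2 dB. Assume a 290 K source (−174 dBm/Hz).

−85.5 dBm

Sensitivity = −174 + 10 log₁₀(B) + NF + SNR_min
= −174 + 72.12 + 5.14 + 11.2
= −85.54 dBm → −85.5 dBm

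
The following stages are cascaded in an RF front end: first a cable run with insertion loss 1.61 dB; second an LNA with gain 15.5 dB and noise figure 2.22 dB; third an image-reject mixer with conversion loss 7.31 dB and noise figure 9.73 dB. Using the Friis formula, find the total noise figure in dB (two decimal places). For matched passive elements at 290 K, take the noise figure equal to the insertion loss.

Convert to linear (a loss of L dB is a gain of −L dB): F_i = 10^(NF_i/10), G_i = 10^(G_i,dB/10)
  Stage 1: F_1 = 10^(1.61/10) = 1.449, G_1 = 10^(−1.61/10) = 0.6902
  Stage 2: F_2 = 10^(2.22/10) = 1.667, G_2 = 10^(15.5/10) = 35.48
  Stage 3: F_3 = 10^(9.73/10) = 9.397, G_3 = 10^(−7.31/10) = 0.1858
Friis cascade:
  F = 1.449 + (1.667 − 1)/0.6902 + (9.397 − 1)/24.49 = 2.758
NF = 10 log₁₀(2.758) = 4.41 dB

4.41 dB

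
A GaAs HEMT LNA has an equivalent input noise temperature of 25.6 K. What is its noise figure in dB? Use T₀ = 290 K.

F = 1 + T_e/T₀ = 1 + 25.6/290 = 1.08828
NF = 10 log₁₀(1.08828) = 0.367 dB

0.367 dB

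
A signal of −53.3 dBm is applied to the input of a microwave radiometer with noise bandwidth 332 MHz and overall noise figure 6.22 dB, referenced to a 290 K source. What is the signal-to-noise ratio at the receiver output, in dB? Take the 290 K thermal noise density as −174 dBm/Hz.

Noise floor: N = −174 + 10 log₁₀(B) + NF
10 log₁₀(3.32×10⁸) = 85.21 dB
N = −174 + 85.21 + 6.22 = −82.57 dBm
SNR = P_sig − N = −53.3 − (−82.57) = 29.27 dB → 29.3 dB

29.3 dB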